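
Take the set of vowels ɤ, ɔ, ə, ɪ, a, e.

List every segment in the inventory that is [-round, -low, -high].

ɤ, ə, e

Eliminate segments failing any feature: /ɔ/ is [+round]; /ɪ/ is [+high]; /a/ is [+low]. The remaining /ɤ, ə, e/ satisfy [-round], [-low], [-high].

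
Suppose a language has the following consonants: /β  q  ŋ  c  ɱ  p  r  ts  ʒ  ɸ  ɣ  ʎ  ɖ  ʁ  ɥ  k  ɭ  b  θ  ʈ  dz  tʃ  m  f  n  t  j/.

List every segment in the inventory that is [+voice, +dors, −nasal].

Eliminate segments failing any feature: /β, ɱ, r, ʒ, ɖ, ɭ, b, dz, m, n/ are [−dorsal]; /q, c, p, ts, ɸ, k, θ, ʈ, tʃ, f, t/ are [−voice]; /ŋ/ is [+nasal]. The remaining /ɣ, ʎ, ʁ, ɥ, j/ satisfy [+voice], [+dorsal], [−nasal].

ɣ, ʎ, ʁ, ɥ, j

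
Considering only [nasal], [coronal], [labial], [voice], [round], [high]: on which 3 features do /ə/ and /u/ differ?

/ə/ is the mid central vowel (schwa) and /u/ is the high back rounded tense vowel. Both are [−nasal], [−coronal], [+voice]. /ə/ is [−labial] while /u/ is [+labial]; /ə/ is [−round] while /u/ is [+round]; /ə/ is [−high] while /u/ is [+high], so the distinguishing features are [labial], [round], [high].

[labial], [round], [high]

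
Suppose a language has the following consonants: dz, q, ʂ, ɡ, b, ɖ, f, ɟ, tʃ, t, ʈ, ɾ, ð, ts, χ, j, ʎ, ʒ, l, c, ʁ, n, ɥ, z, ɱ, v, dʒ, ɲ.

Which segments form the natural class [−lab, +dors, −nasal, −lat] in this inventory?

q, ɡ, ɟ, χ, j, c, ʁ

Checking each segment against [−labial], [+dorsal], [−nasal], [−lateral]: /q/ (voiceless uvular stop), /ɡ/ (voiced velar stop), /ɟ/ (voiced palatal stop), /χ/ (voiceless uvular fricative), /j/ (palatal glide), /c/ (voiceless palatal stop), among others, satisfy every feature; every other segment in the inventory fails at least one.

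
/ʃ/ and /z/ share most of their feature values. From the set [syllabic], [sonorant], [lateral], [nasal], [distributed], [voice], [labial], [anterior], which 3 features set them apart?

The two segments share [-syllabic], [-sonorant], [-lateral], [-nasal], [-labial]. The only features from the list on which they differ: /ʃ/ is [-voice] while /z/ is [+voice]; /ʃ/ is [-anterior] while /z/ is [+anterior]; /ʃ/ is [+distributed] while /z/ is [-distributed].

[voice], [anterior], [distributed]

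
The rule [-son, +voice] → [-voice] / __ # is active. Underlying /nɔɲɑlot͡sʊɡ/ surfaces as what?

Only the final segment /ɡ/ is both word-final and matches the structural description. It is a voiced velar stop, so [-son, +voice] holds; changing it to [-voice] with all other features held fixed yields /k/ (voiceless velar stop). No other segment meets both the structural description and the environment, so the output is [nɔɲɑlot͡sʊk].

[nɔɲɑlot͡sʊk]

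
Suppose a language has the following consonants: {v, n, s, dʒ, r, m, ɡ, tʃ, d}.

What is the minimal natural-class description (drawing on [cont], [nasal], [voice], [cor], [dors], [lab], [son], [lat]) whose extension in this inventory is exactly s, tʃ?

The target set is precisely the extension of [-voice] in this inventory.

[-voice]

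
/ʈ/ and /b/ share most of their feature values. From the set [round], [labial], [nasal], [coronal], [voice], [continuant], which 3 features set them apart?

[voice], [labial], [coronal]

/ʈ/ is the voiceless retroflex stop and /b/ is the voiced bilabial stop. Both are [-round], [-nasal], [-continuant]. /ʈ/ is [-voice] while /b/ is [+voice]; /ʈ/ is [-labial] while /b/ is [+labial]; /ʈ/ is [+coronal] while /b/ is [-coronal], so the distinguishing features are [voice], [labial], [coronal].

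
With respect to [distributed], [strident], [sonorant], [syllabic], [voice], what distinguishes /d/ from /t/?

[voice]

The two segments share [-distributed], [-strident], [-sonorant], [-syllabic]. The only feature from the list on which they differ: /d/ is [+voice] while /t/ is [-voice].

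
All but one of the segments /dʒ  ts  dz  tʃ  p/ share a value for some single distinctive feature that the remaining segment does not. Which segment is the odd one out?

/dʒ, tʃ, dz, ts/ are all [+delayed release], but /p/ (voiceless bilabial stop) is [−delayed release]. No other single segment can be removed to leave a set sharing one feature value that the removed segment lacks, so /p/ is the odd one out.

p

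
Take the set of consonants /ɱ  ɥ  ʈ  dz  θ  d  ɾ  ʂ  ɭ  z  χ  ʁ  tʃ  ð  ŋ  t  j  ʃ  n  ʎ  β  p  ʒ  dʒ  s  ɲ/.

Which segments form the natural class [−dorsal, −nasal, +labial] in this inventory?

Eliminate segments failing any feature: /ɱ, n/ are [+nasal]; /ɥ, χ, ʁ, ŋ, j, ʎ, ɲ/ are [+dorsal]; /ʈ, dz, θ, d, ɾ, ʂ, ɭ, z, tʃ, ð, t, ʃ, ʒ, dʒ, s/ are [−labial]. The remaining /β, p/ satisfy [−dorsal], [−nasal], [+labial].

β, p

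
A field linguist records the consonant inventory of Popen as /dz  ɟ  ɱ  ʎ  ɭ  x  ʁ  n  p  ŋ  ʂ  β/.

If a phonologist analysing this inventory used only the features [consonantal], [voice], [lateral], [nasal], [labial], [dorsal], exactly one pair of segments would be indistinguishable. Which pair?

ɟ, ʁ

Both /ɟ/ and /ʁ/ are [+consonantal], [+voice], [−lateral], [−nasal], [−labial], [+dorsal]. Since the list omits [continuant], [high] and [back] — which do distinguish the voiced palatal stop from the voiced uvular fricative — this pair collapses; all other pairs remain distinct.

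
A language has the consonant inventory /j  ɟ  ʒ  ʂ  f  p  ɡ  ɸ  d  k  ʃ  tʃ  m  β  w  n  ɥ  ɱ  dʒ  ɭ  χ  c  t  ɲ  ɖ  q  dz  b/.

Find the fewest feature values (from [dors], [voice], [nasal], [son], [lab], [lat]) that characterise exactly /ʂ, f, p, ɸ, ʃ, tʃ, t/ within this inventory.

/ʂ, f, p, ɸ, ʃ, tʃ, t/ are all [−voice], [−dorsal], and no other segment in the inventory matches both values. Dropping any one of them over-generates: [−dorsal] alone would also admit /ʒ, d, m, β, …/; [−voice] alone would also admit /k, χ, c, q/. No other single listed feature picks out exactly this set either, so fewer than two features will not do.

[−voice, −dors]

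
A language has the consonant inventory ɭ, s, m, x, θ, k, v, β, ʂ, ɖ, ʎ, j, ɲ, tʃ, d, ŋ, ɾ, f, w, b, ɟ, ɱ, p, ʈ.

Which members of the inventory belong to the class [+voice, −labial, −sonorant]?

The [+voice] segments are /ɭ, m, v, β, ɖ, ʎ, j, ɲ, d, ŋ, ɾ, w, b, ɟ, ɱ/.
Among these, [−labial] gives /ɭ, ɖ, ʎ, j, ɲ, d, ŋ, ɾ, ɟ/.
Intersecting with [−sonorant] leaves /ɖ, d, ɟ/.

ɖ, d, ɟ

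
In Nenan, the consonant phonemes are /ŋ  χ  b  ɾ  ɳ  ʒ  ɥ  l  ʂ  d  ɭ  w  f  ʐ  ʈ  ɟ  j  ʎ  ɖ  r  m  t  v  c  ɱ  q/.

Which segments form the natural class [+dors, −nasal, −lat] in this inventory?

Eliminate segments failing any feature: /ŋ/ is [+nasal]; /b, ɾ, ɳ, ʒ, l, ʂ, d, ɭ, f, ʐ, ʈ, ɖ, r, m, t, v, ɱ/ are [−dorsal]; /ʎ/ is [+lateral]. The remaining /χ, ɥ, w, ɟ, j, c, q/ satisfy [+dorsal], [−nasal], [−lateral].

χ, ɥ, w, ɟ, j, c, q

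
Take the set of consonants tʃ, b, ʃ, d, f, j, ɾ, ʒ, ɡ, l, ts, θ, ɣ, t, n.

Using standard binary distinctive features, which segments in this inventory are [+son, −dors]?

ɾ, l, n

Among the inventory, the [+sonorant] segments are /j, ɾ, l, n/.
Then [−dorsal] leaves /ɾ, l, n/.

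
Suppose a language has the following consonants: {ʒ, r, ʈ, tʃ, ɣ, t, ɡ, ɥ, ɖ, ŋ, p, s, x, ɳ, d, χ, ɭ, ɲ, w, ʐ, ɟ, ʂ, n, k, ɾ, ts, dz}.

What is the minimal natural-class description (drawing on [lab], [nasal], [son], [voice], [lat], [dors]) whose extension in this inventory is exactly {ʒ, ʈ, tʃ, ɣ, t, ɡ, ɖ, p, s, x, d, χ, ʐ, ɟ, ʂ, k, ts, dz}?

[−son]

/ʒ, ʈ, tʃ, ɣ, t, ɡ, ɖ, p, s, x, d, χ, ʐ, ɟ, ʂ, k, ts, dz/ are exactly the [−sonorant] segments in the inventory, so a single feature suffices.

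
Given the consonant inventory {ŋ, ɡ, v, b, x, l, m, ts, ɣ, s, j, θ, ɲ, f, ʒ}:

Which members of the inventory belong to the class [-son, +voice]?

Eliminate segments failing any feature: /ŋ, l, m, j, ɲ/ are [+sonorant]; /x, ts, s, θ, f/ are [-voice]. The remaining /ɡ, v, b, ɣ, ʒ/ satisfy [-sonorant], [+voice].

ɡ, v, b, ɣ, ʒ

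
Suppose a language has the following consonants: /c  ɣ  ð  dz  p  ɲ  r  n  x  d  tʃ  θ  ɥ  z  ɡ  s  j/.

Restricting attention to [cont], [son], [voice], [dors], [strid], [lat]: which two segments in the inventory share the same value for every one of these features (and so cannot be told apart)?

On the given features, /ɥ/ and /j/ have an identical profile: [+continuant], [+sonorant], [+voice], [+dorsal], [−strident], [−lateral]. No other two segments in the inventory coincide on all 6 features. (They do differ in [labial] and [round], which are not among the given features.)

ɥ, j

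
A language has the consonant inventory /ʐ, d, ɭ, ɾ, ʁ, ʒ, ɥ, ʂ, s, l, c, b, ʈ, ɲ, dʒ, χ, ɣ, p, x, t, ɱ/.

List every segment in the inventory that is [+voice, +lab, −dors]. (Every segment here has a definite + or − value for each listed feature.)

Among the inventory, the [+voice] segments are /ʐ, d, ɭ, ɾ, ʁ, ʒ, ɥ, l, b, ɲ, dʒ, ɣ, ɱ/.
Then [+labial] gives /ɥ, b, ɱ/.
Of those, [−dorsal] leaves /b, ɱ/.

b, ɱ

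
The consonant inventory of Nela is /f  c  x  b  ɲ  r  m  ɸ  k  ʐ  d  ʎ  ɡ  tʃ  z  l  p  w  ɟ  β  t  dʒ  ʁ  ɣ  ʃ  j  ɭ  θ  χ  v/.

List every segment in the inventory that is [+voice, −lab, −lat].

ɲ, r, ʐ, d, ɡ, z, ɟ, dʒ, ʁ, ɣ, j

Eliminate segments failing any feature: /f, c, x, ɸ, k, tʃ, p, t, ʃ, θ, χ/ are [−voice]; /b, m, w, β, v/ are [+labial]; /ʎ, l, ɭ/ are [+lateral]. The remaining /ɲ, r, ʐ, d, ɡ, z, ɟ, dʒ, ʁ, ɣ, j/ satisfy [+voice], [−labial], [−lateral].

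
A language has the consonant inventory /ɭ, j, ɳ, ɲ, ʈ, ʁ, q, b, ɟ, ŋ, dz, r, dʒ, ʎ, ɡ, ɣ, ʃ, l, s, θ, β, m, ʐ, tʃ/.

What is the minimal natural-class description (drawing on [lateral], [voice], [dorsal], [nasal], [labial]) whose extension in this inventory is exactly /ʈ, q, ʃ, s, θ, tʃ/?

[−voice]

/ʈ, q, ʃ, s, θ, tʃ/ are exactly the [−voice] segments in the inventory, so a single feature suffices.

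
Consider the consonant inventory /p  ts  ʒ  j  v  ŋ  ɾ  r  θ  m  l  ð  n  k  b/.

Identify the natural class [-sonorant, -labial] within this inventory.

ts, ʒ, θ, ð, k

The [-sonorant] segments are /p, ts, ʒ, v, θ, ð, k, b/.
Within that set, [-labial] leaves /ts, ʒ, θ, ð, k/.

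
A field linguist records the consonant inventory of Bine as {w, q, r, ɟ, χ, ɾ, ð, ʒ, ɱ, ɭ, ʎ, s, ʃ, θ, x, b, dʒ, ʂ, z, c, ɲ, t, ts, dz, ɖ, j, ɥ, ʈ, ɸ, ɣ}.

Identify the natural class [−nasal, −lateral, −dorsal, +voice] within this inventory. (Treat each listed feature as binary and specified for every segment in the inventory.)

Checking each segment against [−nasal], [−lateral], [−dorsal], [+voice]: /r/ (alveolar trill), /ɾ/ (alveolar tap), /ð/ (voiced dental fricative), /ʒ/ (voiced postalveolar fricative), /b/ (voiced bilabial stop), /dʒ/ (voiced postalveolar affricate), among others, satisfy every feature; every other segment in the inventory fails at least one.

r, ɾ, ð, ʒ, b, dʒ, z, dz, ɖ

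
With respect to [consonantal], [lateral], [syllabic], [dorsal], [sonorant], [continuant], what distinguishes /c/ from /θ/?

The two segments share [+consonantal], [-lateral], [-syllabic], [-sonorant]. The only features from the list on which they differ: /c/ is [-continuant] while /θ/ is [+continuant]; /c/ is [+dorsal] while /θ/ is [-dorsal].

[continuant], [dorsal]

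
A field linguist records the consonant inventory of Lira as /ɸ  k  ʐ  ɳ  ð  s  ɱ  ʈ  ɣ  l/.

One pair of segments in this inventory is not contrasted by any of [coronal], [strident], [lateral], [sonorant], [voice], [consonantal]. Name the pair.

Both /k/ and /ɸ/ are [−coronal], [−strident], [−lateral], [−sonorant], [−voice], [+consonantal]. Since the list omits [continuant], [labial] and [dorsal] — which do distinguish the voiceless velar stop from the voiceless bilabial fricative — this pair collapses; all other pairs remain distinct.

k, ɸ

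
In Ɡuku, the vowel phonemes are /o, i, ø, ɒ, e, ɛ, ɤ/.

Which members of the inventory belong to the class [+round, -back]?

ø

Among the inventory, the [+round] segments are /o, ø, ɒ/.
Intersecting with [-back] leaves /ø/.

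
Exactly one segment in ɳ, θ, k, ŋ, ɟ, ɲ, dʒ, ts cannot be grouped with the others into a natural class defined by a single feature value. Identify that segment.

θ

The remaining segments after removing /θ/ share [-continuant]; /θ/ (voiceless dental fricative) is [+continuant]. For every other candidate removal, the leftover set fails to share any single feature value that the removed segment lacks.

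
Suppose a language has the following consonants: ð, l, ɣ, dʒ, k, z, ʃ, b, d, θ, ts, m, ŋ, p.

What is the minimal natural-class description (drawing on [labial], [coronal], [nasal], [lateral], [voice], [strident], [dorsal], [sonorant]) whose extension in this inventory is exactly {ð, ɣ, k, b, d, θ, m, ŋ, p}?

The class [-strident], [-lateral] has exactly /ð, ɣ, k, b, d, θ, m, ŋ, p/ as its extension in this inventory. No smaller conjunction from the listed features achieves this: [-lateral] alone would also admit /dʒ, z, ʃ, ts/; [-strident] alone would also admit /l/; and checking the remaining single features turns up none with this extension.

[-strident, -lateral]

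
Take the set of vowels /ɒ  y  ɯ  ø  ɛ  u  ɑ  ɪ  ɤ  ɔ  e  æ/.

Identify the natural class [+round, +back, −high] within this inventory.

Eliminate segments failing any feature: /y, ø/ are [−back]; /ɯ, ɛ, ɑ, ɪ, ɤ, e, æ/ are [−round]; /u/ is [+high]. The remaining /ɒ, ɔ/ satisfy [+round], [+back], [−high].

ɒ, ɔ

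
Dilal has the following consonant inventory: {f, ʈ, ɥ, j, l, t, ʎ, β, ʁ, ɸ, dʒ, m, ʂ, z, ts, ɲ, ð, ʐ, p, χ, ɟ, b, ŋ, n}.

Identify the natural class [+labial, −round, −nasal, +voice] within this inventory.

First, the [+labial] segments are /f, ɥ, β, ɸ, m, p, b/.
Within that set, [−round] gives /f, β, ɸ, m, p, b/.
Intersecting with [−nasal] gives /f, β, ɸ, p, b/.
Within that set, [+voice] leaves /β, b/.

β, b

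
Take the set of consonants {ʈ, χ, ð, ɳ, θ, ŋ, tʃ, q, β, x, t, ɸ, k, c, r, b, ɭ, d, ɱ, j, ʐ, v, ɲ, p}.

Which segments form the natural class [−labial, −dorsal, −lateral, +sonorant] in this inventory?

ɳ, r

Checking each segment against [−labial], [−dorsal], [−lateral], [+sonorant]: /ɳ/ (retroflex nasal), /r/ (alveolar trill) satisfy every feature; every other segment in the inventory fails at least one.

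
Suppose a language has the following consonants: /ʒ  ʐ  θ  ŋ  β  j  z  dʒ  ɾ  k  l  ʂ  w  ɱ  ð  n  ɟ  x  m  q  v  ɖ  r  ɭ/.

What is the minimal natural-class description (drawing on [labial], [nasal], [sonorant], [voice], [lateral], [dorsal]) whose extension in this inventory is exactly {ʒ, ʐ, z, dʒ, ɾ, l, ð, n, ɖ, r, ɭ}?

[+voice, −labial, −dorsal]

/ʒ, ʐ, z, dʒ, ɾ, l, ð, n, ɖ, r, ɭ/ are all [+voice], [−labial], [−dorsal], and no other segment in the inventory matches all three values. Dropping any one of them over-generates: [−labial, −dorsal] alone would also admit /θ, ʂ/; [+voice, −dorsal] alone would also admit /β, ɱ, m, v/; [+voice, −labial] alone would also admit /ŋ, j, ɟ/. No other combination of two listed features picks out exactly this set either, so fewer than three features will not do.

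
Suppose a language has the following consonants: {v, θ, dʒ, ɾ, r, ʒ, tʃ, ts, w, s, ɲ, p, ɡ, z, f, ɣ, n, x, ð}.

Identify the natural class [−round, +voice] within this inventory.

v, dʒ, ɾ, r, ʒ, ɲ, ɡ, z, ɣ, n, ð

Checking each segment against [−round], [+voice]: /v/ (voiced labiodental fricative), /dʒ/ (voiced postalveolar affricate), /ɾ/ (alveolar tap), /r/ (alveolar trill), /ʒ/ (voiced postalveolar fricative), /ɲ/ (palatal nasal), among others, satisfy every feature; every other segment in the inventory fails at least one.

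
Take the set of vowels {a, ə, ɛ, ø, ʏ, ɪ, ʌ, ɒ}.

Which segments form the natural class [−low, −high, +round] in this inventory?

ø

Eliminate segments failing any feature: /a, ɒ/ are [+low]; /ə, ɛ, ʌ/ are [−round]; /ʏ, ɪ/ are [+high]. The remaining /ø/ satisfy [−low], [−high], [+round].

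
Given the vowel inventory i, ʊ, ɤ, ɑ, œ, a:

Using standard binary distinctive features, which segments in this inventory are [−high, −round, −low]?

ɤ

Eliminate segments failing any feature: /i, ʊ/ are [+high]; /ɑ, a/ are [+low]; /œ/ is [+round]. The remaining /ɤ/ satisfy [−high], [−round], [−low].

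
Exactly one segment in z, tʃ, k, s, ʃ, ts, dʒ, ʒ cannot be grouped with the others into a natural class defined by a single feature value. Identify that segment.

/dʒ, ts, ʒ, s, ʃ, tʃ, z/ are all [+strident], but /k/ (voiceless velar stop) is [−strident]. No other single segment can be removed to leave a set sharing one feature value that the removed segment lacks, so /k/ is the odd one out.

k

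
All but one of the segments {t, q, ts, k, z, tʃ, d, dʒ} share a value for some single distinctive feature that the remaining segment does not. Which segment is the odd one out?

z

[continuant] groups all but one: /q, d, tʃ, ts, dʒ, t, k/ share [-continuant] while /z/ (voiced alveolar fricative) alone is [+continuant]. Removing any other segment would not leave a single-feature class that excludes it.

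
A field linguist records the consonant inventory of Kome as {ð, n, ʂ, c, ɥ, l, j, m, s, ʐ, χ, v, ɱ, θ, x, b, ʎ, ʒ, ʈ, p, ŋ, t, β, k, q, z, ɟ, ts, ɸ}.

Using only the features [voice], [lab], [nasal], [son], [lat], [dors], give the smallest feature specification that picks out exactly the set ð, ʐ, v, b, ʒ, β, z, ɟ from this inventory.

[-son, +voice]

/ð, ʐ, v, b, ʒ, β, z, ɟ/ are all [-sonorant], [+voice], and no other segment in the inventory matches both values. Dropping any one of them over-generates: [+voice] alone would also admit /n, ɥ, l, j, …/; [-sonorant] alone would also admit /ʂ, c, s, χ, …/. No other single listed feature picks out exactly this set either, so fewer than two features will not do.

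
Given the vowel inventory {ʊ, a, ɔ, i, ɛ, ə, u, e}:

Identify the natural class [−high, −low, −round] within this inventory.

The [−high] segments are /a, ɔ, ɛ, ə, e/.
Within that set, [−low] gives /ɔ, ɛ, ə, e/.
Intersecting with [−round] leaves /ɛ, ə, e/.

ɛ, ə, e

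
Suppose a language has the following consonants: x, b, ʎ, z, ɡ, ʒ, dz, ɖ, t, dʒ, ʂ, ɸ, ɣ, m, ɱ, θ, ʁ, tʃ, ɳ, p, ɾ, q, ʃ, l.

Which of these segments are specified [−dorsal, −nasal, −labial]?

First, the [−dorsal] segments are /b, z, ʒ, dz, ɖ, t, dʒ, ʂ, ɸ, m, ɱ, θ, tʃ, ɳ, p, ɾ, ʃ, l/.
Intersecting with [−nasal] gives /b, z, ʒ, dz, ɖ, t, dʒ, ʂ, ɸ, θ, tʃ, p, ɾ, ʃ, l/.
Among these, [−labial] leaves /z, ʒ, dz, ɖ, t, dʒ, ʂ, θ, tʃ, ɾ, ʃ, l/.

z, ʒ, dz, ɖ, t, dʒ, ʂ, θ, tʃ, ɾ, ʃ, l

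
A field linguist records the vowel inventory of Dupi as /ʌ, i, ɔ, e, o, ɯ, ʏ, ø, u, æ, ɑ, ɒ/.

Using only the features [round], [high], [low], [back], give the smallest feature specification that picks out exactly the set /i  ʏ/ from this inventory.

/i, ʏ/ are all [+high], [−back], and no other segment in the inventory matches both values. Dropping any one of them over-generates: [−back] alone would also admit /e, ø, æ/; [+high] alone would also admit /ɯ, u/. No other single listed feature picks out exactly this set either, so fewer than two features will not do.

[+high, −back]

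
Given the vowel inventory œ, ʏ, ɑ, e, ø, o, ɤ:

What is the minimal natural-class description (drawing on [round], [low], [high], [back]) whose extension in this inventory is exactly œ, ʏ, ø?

[−back, +round]

/œ, ʏ, ø/ are all [−back], [+round], and no other segment in the inventory matches both values. Dropping any one of them over-generates: [+round] alone would also admit /o/; [−back] alone would also admit /e/. No other single listed feature picks out exactly this set either, so fewer than two features will not do.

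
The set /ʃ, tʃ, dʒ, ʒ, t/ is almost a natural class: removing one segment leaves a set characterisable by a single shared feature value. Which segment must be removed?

[distributed] (equivalently [strident], [anterior]) groups all but one: /ʒ, tʃ, ʃ, dʒ/ share [+distributed] while /t/ (voiceless alveolar stop) alone is [−distributed]. Removing any other segment would not leave a single-feature class that excludes it.

t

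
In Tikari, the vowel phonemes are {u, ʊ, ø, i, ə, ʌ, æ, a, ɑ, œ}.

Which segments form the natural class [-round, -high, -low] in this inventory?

ə, ʌ

Among the inventory, the [-round] segments are /i, ə, ʌ, æ, a, ɑ/.
Among these, [-high] gives /ə, ʌ, æ, a, ɑ/.
Among these, [-low] leaves /ə, ʌ/.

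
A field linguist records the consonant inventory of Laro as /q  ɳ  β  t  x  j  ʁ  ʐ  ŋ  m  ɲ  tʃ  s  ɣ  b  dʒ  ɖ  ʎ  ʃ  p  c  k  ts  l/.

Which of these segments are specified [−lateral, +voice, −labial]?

Eliminate segments failing any feature: /q, t, x, tʃ, s, ʃ, p, c, k, ts/ are [−voice]; /β, m, b/ are [+labial]; /ʎ, l/ are [+lateral]. The remaining /ɳ, j, ʁ, ʐ, ŋ, ɲ, ɣ, dʒ, ɖ/ satisfy [−lateral], [+voice], [−labial].

ɳ, j, ʁ, ʐ, ŋ, ɲ, ɣ, dʒ, ɖ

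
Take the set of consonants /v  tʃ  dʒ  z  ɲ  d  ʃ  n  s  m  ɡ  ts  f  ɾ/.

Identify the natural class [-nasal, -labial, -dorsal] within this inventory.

Checking each segment against [-nasal], [-labial], [-dorsal]: /tʃ/ (voiceless postalveolar affricate), /dʒ/ (voiced postalveolar affricate), /z/ (voiced alveolar fricative), /d/ (voiced alveolar stop), /ʃ/ (voiceless postalveolar fricative), /s/ (voiceless alveolar fricative), among others, satisfy every feature; every other segment in the inventory fails at least one.

tʃ, dʒ, z, d, ʃ, s, ts, ɾ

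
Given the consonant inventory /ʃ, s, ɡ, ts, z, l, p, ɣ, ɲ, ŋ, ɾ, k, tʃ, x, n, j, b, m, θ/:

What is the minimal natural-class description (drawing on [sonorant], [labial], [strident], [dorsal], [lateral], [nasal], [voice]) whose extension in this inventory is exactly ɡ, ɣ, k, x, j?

[-nasal, +dorsal]

/ɡ, ɣ, k, x, j/ are all [-nasal], [+dorsal], and no other segment in the inventory matches both values. Dropping any one of them over-generates: [+dorsal] alone would also admit /ɲ, ŋ/; [-nasal] alone would also admit /ʃ, s, ts, z, …/. No other single listed feature picks out exactly this set either, so fewer than two features will not do.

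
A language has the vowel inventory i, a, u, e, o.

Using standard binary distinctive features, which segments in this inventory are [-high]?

The feature [high] marks segments produced with the tongue body raised. In this inventory /a, e, o/ lack that property, so they are [-high]; /i, u/ are [+high].

a, e, o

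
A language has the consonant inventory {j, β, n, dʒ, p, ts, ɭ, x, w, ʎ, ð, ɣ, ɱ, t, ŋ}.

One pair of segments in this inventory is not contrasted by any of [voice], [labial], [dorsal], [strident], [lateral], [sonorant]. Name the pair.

ŋ, j

/ŋ/ (velar nasal) and /j/ (palatal glide) are both [+voice], [−labial], [+dorsal], [−strident], [−lateral], [+sonorant], so none of the listed features separates them. (They do differ in [nasal], [continuant] and [back], which are not among the given features.) Every other pair in the inventory differs on at least one listed feature.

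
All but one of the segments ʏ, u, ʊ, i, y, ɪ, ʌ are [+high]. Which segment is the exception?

/ʏ, y, i, ɪ, u, ʊ/ are all [+high]; /ʌ/ (mid back unrounded lax vowel) is [-high].

ʌ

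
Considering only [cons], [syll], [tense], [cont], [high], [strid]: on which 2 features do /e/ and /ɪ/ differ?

[high], [tense]

The two segments share [-consonantal], [+syllabic], [+continuant], [-strident]. The only features from the list on which they differ: /e/ is [-high] while /ɪ/ is [+high]; /e/ is [+tense] while /ɪ/ is [-tense].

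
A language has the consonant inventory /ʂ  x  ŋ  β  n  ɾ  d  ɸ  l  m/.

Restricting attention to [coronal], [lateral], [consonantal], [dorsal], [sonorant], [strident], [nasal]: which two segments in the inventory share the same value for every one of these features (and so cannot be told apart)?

/β/ (voiced bilabial fricative) and /ɸ/ (voiceless bilabial fricative) are both [-coronal], [-lateral], [+consonantal], [-dorsal], [-sonorant], [-strident], [-nasal], so none of the listed features separates them. (They do differ in [voice], which is not among the given features.) Every other pair in the inventory differs on at least one listed feature.

β, ɸ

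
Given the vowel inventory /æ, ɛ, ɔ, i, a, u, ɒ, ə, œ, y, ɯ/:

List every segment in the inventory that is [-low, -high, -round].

Eliminate segments failing any feature: /æ, a, ɒ/ are [+low]; /ɔ, œ/ are [+round]; /i, u, y, ɯ/ are [+high]. The remaining /ɛ, ə/ satisfy [-low], [-high], [-round].

ɛ, ə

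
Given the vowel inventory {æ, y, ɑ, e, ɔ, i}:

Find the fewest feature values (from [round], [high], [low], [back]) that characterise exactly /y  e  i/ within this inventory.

[-low, -back]

/y, e, i/ are all [-low], [-back], and no other segment in the inventory matches both values. Dropping any one of them over-generates: [-back] alone would also admit /æ/; [-low] alone would also admit /ɔ/. No other single listed feature picks out exactly this set either, so fewer than two features will not do.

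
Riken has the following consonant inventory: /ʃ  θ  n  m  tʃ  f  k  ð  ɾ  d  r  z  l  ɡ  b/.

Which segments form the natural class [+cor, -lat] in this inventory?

ʃ, θ, n, tʃ, ð, ɾ, d, r, z

Among the inventory, the [+coronal] segments are /ʃ, θ, n, tʃ, ð, ɾ, d, r, z, l/.
Then [-lateral] leaves /ʃ, θ, n, tʃ, ð, ɾ, d, r, z/.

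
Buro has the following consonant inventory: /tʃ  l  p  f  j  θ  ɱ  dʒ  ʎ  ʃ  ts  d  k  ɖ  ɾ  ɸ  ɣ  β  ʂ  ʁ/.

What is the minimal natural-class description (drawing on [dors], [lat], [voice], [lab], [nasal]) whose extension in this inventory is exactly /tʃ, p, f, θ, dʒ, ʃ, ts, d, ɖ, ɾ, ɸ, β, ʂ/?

[-nasal, -lat, -dors]

Every target segment is [-nasal], [-lateral], [-dorsal]; each remaining inventory member fails at least one of these. Each conjunct is needed — [-lateral, -dorsal] alone would also admit /ɱ/; [-nasal, -dorsal] alone would also admit /l/; [-nasal, -lateral] alone would also admit /j, k, ɣ, ʁ/ — and no other combination of two listed features has exactly this extension, so three is the minimum.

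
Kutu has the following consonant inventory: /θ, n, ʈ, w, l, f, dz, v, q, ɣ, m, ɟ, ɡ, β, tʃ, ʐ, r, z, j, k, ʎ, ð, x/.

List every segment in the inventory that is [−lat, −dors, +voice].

Among the inventory, the [−lateral] segments are /θ, n, ʈ, w, f, dz, v, q, ɣ, m, ɟ, ɡ, β, tʃ, ʐ, r, z, j, k, ð, x/.
Intersecting with [−dorsal] gives /θ, n, ʈ, f, dz, v, m, β, tʃ, ʐ, r, z, ð/.
Within that set, [+voice] leaves /n, dz, v, m, β, ʐ, r, z, ð/.

n, dz, v, m, β, ʐ, r, z, ð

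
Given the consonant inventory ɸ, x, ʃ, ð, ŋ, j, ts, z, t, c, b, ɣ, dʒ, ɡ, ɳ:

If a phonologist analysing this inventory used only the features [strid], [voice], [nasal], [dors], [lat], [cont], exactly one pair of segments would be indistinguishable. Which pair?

j, ɣ

Both /j/ and /ɣ/ are [−strident], [+voice], [−nasal], [+dorsal], [−lateral], [+continuant]. Since the list omits [sonorant] and [back] — which do distinguish the palatal glide from the voiced velar fricative — this pair collapses; all other pairs remain distinct.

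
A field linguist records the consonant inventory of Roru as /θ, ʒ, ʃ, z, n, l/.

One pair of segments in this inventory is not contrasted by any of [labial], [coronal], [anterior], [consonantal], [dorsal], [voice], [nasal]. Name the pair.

/z/ (voiced alveolar fricative) and /l/ (alveolar lateral approximant) are both [-labial], [+coronal], [+anterior], [+consonantal], [-dorsal], [+voice], [-nasal], so none of the listed features separates them. (They do differ in [sonorant], [lateral] and [strident], which are not among the given features.) Every other pair in the inventory differs on at least one listed feature.

z, l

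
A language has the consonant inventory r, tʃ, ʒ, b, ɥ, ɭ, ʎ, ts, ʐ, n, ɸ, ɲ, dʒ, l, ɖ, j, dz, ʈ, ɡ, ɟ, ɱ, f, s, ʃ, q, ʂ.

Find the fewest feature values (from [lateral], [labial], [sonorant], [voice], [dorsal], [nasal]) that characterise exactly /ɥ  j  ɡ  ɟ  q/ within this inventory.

[-nasal, -lateral, +dorsal]

The class [-nasal], [-lateral], [+dorsal] has exactly /ɥ, j, ɡ, ɟ, q/ as its extension in this inventory. No smaller conjunction from the listed features achieves this: [-lateral, +dorsal] alone would also admit /ɲ/; [-nasal, +dorsal] alone would also admit /ʎ/; [-nasal, -lateral] alone would also admit /r, tʃ, ʒ, b, …/; and checking the remaining two-feature bundles turns up none with this extension.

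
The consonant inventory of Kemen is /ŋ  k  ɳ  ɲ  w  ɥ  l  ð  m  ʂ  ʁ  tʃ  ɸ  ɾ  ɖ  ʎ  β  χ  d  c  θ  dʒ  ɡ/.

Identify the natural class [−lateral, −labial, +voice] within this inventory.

Eliminate segments failing any feature: /k, ʂ, tʃ, χ, c, θ/ are [−voice]; /w, ɥ, m, ɸ, β/ are [+labial]; /l, ʎ/ are [+lateral]. The remaining /ŋ, ɳ, ɲ, ð, ʁ, ɾ, ɖ, d, dʒ, ɡ/ satisfy [−lateral], [−labial], [+voice].

ŋ, ɳ, ɲ, ð, ʁ, ɾ, ɖ, d, dʒ, ɡ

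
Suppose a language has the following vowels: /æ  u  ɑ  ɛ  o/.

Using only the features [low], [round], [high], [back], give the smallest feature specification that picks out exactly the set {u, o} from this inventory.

/u, o/ are exactly the [+round] segments in the inventory, so a single feature suffices.

[+round]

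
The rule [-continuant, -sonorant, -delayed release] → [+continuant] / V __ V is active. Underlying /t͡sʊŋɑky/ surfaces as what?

[t͡sʊŋɑxy]

Only /k/ occurs between two vowels (/ɑ/ __ /y/) and matches the structural description. It is a voiceless velar stop, so [-continuant, -sonorant, -delayed release] holds; changing it to [+continuant] with all other features held fixed yields /x/ (voiceless velar fricative). No other segment meets both the structural description and the environment, so the output is [t͡sʊŋɑxy].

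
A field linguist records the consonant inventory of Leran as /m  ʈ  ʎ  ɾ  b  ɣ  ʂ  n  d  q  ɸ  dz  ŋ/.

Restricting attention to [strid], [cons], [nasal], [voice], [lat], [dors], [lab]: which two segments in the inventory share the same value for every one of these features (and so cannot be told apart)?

ɾ, d

Both /ɾ/ and /d/ are [-strident], [+consonantal], [-nasal], [+voice], [-lateral], [-dorsal], [-labial]. Since the list omits [sonorant] — which does distinguish the alveolar tap from the voiced alveolar stop — this pair collapses; all other pairs remain distinct.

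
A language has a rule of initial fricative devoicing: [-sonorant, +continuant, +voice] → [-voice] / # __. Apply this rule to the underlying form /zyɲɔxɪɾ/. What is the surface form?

[syɲɔxɪɾ]

Only the initial segment /z/ is both word-initial and matches the structural description. It is a voiced alveolar fricative, so [-sonorant, +continuant, +voice] holds; changing it to [-voice] with all other features held fixed yields /s/ (voiceless alveolar fricative). No other segment meets both the structural description and the environment, so the output is [syɲɔxɪɾ].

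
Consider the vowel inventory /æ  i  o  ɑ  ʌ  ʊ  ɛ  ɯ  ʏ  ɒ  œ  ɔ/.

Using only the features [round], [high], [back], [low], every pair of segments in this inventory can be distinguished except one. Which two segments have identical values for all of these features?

On the given features, /ɔ/ and /o/ have an identical profile: [+round], [−high], [+back], [−low]. No other two segments in the inventory coincide on all 4 features. (They do differ in [tense], which is not among the given features.)

ɔ, o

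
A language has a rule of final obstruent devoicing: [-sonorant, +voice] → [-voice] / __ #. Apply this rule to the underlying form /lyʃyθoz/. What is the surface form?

The only segment in the rule's environment that also matches [-sonorant, +voice] is /z/. Applying [-voice] turns the voiced alveolar fricative into /s/ (voiceless alveolar fricative), giving [lyʃyθos].

[lyʃyθos]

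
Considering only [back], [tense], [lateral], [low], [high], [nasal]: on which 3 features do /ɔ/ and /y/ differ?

[high], [back], [tense]

The two segments share [-lateral], [-low], [-nasal]. The only features from the list on which they differ: /ɔ/ is [-high] while /y/ is [+high]; /ɔ/ is [+back] while /y/ is [-back]; /ɔ/ is [-tense] while /y/ is [+tense].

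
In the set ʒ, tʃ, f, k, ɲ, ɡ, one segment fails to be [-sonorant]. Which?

Every segment except /ɲ/ is [-sonorant]. /ɲ/ (palatal nasal) is [+sonorant], so it is the exception.

ɲ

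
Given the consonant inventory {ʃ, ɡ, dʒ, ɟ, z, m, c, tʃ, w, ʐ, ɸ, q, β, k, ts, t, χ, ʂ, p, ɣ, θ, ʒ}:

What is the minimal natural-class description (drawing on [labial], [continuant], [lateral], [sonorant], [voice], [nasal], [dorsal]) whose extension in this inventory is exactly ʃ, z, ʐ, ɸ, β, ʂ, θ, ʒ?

[+continuant, -dorsal]

/ʃ, z, ʐ, ɸ, β, ʂ, θ, ʒ/ are all [+continuant], [-dorsal], and no other segment in the inventory matches both values. Dropping any one of them over-generates: [-dorsal] alone would also admit /dʒ, m, tʃ, ts, …/; [+continuant] alone would also admit /w, χ, ɣ/. No other single listed feature picks out exactly this set either, so fewer than two features will not do.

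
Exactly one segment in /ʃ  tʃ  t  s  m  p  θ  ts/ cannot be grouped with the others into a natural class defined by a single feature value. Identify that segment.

m

/θ, t, ʃ, s, tʃ, ts, p/ are all [-voice], but /m/ (bilabial nasal) is [+voice]. No other single segment can be removed to leave a set sharing one feature value that the removed segment lacks, so /m/ is the odd one out.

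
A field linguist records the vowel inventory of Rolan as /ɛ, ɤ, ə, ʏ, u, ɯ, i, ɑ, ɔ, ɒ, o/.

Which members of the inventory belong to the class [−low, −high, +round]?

ɔ, o

Eliminate segments failing any feature: /ɛ, ɤ, ə/ are [−round]; /ʏ, u, ɯ, i/ are [+high]; /ɑ, ɒ/ are [+low]. The remaining /ɔ, o/ satisfy [−low], [−high], [+round].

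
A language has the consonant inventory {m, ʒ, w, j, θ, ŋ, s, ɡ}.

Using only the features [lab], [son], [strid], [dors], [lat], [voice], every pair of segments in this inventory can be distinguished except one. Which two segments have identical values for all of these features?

j, ŋ

On the given features, /j/ and /ŋ/ have an identical profile: [-labial], [+sonorant], [-strident], [+dorsal], [-lateral], [+voice]. No other two segments in the inventory coincide on all 6 features. (They do differ in [nasal], [continuant] and [back], which are not among the given features.)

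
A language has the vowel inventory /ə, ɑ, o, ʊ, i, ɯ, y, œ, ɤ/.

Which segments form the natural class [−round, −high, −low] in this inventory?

ə, ɤ

Checking each segment against [−round], [−high], [−low]: /ə/ (mid central vowel (schwa)), /ɤ/ (mid back unrounded tense vowel) satisfy every feature; every other segment in the inventory fails at least one.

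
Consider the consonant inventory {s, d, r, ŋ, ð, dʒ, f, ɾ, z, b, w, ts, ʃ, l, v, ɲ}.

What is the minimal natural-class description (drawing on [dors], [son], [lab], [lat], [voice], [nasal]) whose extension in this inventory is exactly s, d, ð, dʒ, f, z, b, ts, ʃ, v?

The target set is precisely the extension of [-sonorant] in this inventory.

[-son]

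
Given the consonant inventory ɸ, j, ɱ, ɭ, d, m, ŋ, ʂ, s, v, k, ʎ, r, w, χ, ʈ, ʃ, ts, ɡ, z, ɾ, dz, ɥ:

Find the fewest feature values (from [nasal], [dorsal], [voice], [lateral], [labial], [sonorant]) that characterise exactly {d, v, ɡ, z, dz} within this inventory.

/d, v, ɡ, z, dz/ are all [-sonorant], [+voice], and no other segment in the inventory matches both values. Dropping any one of them over-generates: [+voice] alone would also admit /j, ɱ, ɭ, m, …/; [-sonorant] alone would also admit /ɸ, ʂ, s, k, …/. No other single listed feature picks out exactly this set either, so fewer than two features will not do.

[-sonorant, +voice]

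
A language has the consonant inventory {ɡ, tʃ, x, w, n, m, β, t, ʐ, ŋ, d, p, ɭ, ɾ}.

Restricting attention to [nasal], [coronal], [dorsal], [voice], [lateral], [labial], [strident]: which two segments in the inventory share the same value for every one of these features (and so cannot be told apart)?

On the given features, /d/ and /ɾ/ have an identical profile: [−nasal], [+coronal], [−dorsal], [+voice], [−lateral], [−labial], [−strident]. No other two segments in the inventory coincide on all 7 features. (They do differ in [sonorant], which is not among the given features.)

d, ɾ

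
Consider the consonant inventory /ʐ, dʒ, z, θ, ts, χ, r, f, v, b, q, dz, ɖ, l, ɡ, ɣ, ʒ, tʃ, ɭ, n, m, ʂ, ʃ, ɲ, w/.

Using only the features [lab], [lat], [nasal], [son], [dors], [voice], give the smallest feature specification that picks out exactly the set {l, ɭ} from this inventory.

[+lat]

/l, ɭ/ are exactly the [+lateral] segments in the inventory, so a single feature suffices.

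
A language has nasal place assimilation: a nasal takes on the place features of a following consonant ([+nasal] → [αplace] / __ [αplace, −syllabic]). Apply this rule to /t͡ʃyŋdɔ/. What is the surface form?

[t͡ʃyndɔ]

In /t͡ʃyŋdɔ/, the nasal /ŋ/ precedes /d/, which is [+coronal]. The nasal assimilates in place, becoming the [+coronal] nasal /n/. The surface form is [t͡ʃyndɔ].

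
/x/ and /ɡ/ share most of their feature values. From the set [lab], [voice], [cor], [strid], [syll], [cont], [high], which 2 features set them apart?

/x/ (voiceless velar fricative) and /ɡ/ (voiced velar stop) agree on [−labial], [−coronal], [−strident], [−syllabic], [+high]. They differ on [voice] (/x/ [−], /ɡ/ [+]), [continuant] (/x/ [+], /ɡ/ [−]).

[voice], [continuant]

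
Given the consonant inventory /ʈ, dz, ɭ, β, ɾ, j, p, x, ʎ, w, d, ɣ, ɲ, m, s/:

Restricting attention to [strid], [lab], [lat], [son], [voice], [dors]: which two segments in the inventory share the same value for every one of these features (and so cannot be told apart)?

j, ɲ

On the given features, /j/ and /ɲ/ have an identical profile: [-strident], [-labial], [-lateral], [+sonorant], [+voice], [+dorsal]. No other two segments in the inventory coincide on all 6 features. (They do differ in [nasal] and [continuant], which are not among the given features.)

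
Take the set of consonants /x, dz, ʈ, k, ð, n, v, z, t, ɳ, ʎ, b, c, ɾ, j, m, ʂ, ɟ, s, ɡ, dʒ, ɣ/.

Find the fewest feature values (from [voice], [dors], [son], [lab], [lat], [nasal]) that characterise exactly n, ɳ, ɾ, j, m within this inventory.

[+son, -lat]

/n, ɳ, ɾ, j, m/ are all [+sonorant], [-lateral], and no other segment in the inventory matches both values. Dropping any one of them over-generates: [-lateral] alone would also admit /x, dz, ʈ, k, …/; [+sonorant] alone would also admit /ʎ/. No other single listed feature picks out exactly this set either, so fewer than two features will not do.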